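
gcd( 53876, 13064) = 4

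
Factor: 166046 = 2^1*83023^1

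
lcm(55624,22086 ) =1501848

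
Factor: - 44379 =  - 3^2*4931^1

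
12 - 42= - 30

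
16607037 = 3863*4299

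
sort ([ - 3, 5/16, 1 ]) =[-3,5/16, 1 ]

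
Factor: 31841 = 17^1*1873^1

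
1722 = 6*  287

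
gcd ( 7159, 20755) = 1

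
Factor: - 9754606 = -2^1  *37^1* 193^1*683^1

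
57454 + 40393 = 97847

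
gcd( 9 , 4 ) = 1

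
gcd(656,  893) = 1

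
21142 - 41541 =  - 20399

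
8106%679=637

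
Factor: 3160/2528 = 5/4=2^(  -  2)*5^1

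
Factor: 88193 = 7^1*43^1* 293^1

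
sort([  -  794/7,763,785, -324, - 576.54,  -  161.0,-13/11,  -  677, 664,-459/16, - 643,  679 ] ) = [-677, - 643, - 576.54, - 324, - 161.0 , -794/7, - 459/16, - 13/11, 664, 679, 763 , 785] 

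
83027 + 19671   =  102698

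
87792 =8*10974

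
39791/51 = 39791/51 = 780.22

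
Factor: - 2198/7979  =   - 2^1*7^1 * 79^ ( - 1 )*101^(-1)*157^1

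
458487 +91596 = 550083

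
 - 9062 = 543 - 9605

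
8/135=8/135= 0.06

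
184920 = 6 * 30820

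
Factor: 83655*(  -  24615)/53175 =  - 3^3*11^1*13^2*547^1*709^ ( - 1)= -27455571/709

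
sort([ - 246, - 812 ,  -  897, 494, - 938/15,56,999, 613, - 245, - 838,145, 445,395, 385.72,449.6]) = [ - 897,-838, - 812 , - 246, - 245, - 938/15,56, 145, 385.72,395, 445,449.6, 494,613, 999]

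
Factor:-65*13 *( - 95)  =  80275 = 5^2 * 13^2 * 19^1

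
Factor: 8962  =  2^1 * 4481^1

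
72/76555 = 72/76555 = 0.00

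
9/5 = 9/5 = 1.80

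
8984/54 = 166  +  10/27 = 166.37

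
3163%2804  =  359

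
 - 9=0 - 9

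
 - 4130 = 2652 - 6782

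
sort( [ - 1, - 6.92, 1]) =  [ - 6.92, - 1,  1 ]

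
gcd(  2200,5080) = 40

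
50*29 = 1450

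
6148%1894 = 466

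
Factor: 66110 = 2^1*5^1*11^1 * 601^1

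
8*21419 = 171352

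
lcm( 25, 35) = 175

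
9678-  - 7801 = 17479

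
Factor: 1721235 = 3^1 * 5^1*114749^1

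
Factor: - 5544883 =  - 179^1*30977^1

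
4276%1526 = 1224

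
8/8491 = 8/8491 = 0.00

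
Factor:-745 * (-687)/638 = 2^ (  -  1 )*3^1 *5^1*11^( - 1 )*29^ ( - 1 )*149^1*229^1 =511815/638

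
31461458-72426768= - 40965310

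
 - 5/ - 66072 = 5/66072 = 0.00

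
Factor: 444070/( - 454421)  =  -40370/41311=- 2^1 *5^1*11^1*109^( -1)*367^1*379^( - 1 ) 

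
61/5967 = 61/5967  =  0.01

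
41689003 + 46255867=87944870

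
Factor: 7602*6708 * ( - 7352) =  - 2^6*3^2  *7^1*13^1*43^1*181^1*919^1 = - 374909476032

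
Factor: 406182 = 2^1*3^1*7^1*19^1*509^1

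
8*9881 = 79048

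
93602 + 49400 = 143002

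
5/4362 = 5/4362 = 0.00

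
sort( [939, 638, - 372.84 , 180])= [ - 372.84,180,638, 939]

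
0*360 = 0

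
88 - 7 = 81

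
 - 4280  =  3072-7352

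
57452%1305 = 32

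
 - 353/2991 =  - 353/2991 =- 0.12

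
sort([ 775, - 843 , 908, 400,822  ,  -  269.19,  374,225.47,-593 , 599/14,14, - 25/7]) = [ - 843, - 593,-269.19, - 25/7,14,599/14, 225.47, 374,400,775,822,908]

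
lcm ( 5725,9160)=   45800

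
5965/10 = 596 + 1/2 = 596.50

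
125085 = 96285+28800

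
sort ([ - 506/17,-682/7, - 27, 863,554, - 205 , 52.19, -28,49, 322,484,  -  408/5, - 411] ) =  [ - 411, - 205, - 682/7, - 408/5,-506/17 , - 28, - 27,  49,52.19, 322 , 484,554, 863 ]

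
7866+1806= 9672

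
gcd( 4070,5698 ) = 814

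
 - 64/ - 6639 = 64/6639 = 0.01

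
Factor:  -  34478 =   -  2^1*17239^1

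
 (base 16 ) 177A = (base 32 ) 5RQ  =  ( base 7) 23344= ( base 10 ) 6010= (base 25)9fa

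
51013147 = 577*88411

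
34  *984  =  33456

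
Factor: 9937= 19^1*523^1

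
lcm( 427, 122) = 854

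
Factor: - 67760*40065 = -2^4*3^1*5^2*7^1*11^2*2671^1  =  - 2714804400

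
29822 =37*806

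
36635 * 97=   3553595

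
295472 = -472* ( - 626) 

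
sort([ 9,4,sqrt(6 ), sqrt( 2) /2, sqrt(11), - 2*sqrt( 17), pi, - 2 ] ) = [ - 2*sqrt( 17), - 2 , sqrt(2)/2, sqrt( 6 ),pi,  sqrt (11 ), 4, 9] 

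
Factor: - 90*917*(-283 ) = 23355990 = 2^1*3^2*5^1*7^1*131^1*283^1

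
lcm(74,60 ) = 2220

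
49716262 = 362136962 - 312420700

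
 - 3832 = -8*479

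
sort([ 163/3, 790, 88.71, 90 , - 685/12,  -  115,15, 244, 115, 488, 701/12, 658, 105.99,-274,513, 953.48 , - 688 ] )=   [ - 688, - 274, - 115, - 685/12, 15, 163/3,701/12, 88.71 , 90,105.99, 115, 244, 488, 513,  658, 790, 953.48]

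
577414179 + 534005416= 1111419595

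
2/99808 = 1/49904 =0.00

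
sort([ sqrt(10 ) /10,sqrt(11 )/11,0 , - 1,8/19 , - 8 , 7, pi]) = [  -  8,-1,0,sqrt (11)/11, sqrt( 10 )/10,8/19,pi,7 ] 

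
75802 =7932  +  67870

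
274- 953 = -679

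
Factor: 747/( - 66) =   -  249/22=-2^( - 1) * 3^1 * 11^(  -  1 )*83^1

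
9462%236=22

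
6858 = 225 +6633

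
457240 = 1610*284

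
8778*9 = 79002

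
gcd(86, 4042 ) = 86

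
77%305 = 77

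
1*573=573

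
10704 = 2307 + 8397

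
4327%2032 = 263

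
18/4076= 9/2038 = 0.00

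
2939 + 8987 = 11926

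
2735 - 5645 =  - 2910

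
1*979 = 979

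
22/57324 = 11/28662 = 0.00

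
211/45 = 4 +31/45 = 4.69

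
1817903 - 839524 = 978379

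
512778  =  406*1263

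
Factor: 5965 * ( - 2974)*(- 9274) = 164519925340 = 2^2*5^1*1193^1*1487^1 * 4637^1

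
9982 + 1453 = 11435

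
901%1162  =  901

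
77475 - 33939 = 43536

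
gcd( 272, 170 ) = 34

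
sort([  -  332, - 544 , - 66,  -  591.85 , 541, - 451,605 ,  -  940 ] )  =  [ -940, - 591.85,-544 , - 451, - 332,  -  66, 541 , 605 ]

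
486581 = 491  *991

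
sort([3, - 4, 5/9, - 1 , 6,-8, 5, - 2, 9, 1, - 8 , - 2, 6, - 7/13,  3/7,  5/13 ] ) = [ - 8, -8, - 4, - 2, - 2,-1, - 7/13, 5/13,  3/7,5/9,  1,3, 5, 6,6,  9 ] 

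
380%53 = 9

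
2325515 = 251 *9265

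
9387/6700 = 1  +  2687/6700  =  1.40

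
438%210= 18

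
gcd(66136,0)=66136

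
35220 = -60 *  ( - 587)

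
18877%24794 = 18877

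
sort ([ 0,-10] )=[-10, 0] 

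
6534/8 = 816 + 3/4 = 816.75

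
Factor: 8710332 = 2^2*3^1 * 725861^1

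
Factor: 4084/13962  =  2042/6981 = 2^1*3^ ( -1)*13^( - 1 )*179^( - 1) * 1021^1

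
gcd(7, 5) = 1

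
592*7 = 4144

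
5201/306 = 16 + 305/306=17.00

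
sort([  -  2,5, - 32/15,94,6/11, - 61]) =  [ - 61, - 32/15, - 2,6/11,5, 94 ]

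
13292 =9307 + 3985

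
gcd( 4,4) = 4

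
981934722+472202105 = 1454136827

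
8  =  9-1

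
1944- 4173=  -2229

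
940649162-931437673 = 9211489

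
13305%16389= 13305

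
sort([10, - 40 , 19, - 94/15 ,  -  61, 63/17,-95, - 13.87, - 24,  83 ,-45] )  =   [ - 95, - 61, - 45 ,- 40, - 24,  -  13.87,-94/15, 63/17,10, 19,  83 ] 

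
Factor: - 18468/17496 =  -  19/18 = - 2^( - 1 )*3^( - 2)*19^1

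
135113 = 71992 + 63121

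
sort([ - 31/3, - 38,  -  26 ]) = [ - 38 , - 26 , -31/3 ]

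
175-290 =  - 115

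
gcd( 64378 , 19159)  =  1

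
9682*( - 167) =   -  1616894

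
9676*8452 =81781552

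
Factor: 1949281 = 641^1*3041^1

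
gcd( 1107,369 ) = 369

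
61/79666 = 1/1306=0.00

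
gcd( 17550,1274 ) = 26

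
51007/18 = 2833 +13/18 =2833.72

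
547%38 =15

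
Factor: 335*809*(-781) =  -211662715 = - 5^1*11^1*67^1*71^1*809^1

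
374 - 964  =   - 590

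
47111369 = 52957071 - 5845702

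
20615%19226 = 1389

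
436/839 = 436/839 = 0.52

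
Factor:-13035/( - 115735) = 33/293 = 3^1 * 11^1* 293^(  -  1) 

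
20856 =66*316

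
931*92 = 85652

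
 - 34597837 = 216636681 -251234518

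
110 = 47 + 63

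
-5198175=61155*(- 85 ) 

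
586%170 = 76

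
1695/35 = 48 + 3/7 =48.43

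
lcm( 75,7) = 525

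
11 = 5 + 6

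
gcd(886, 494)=2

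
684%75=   9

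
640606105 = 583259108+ 57346997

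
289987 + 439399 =729386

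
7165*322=2307130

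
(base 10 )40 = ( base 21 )1j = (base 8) 50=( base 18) 24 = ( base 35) 15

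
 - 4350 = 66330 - 70680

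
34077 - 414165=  - 380088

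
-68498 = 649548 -718046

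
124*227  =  28148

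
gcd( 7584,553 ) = 79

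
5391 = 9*599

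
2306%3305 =2306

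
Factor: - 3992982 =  - 2^1*3^1*7^1*95071^1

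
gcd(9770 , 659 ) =1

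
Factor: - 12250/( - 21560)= 2^( - 2)*5^2*11^ ( - 1) = 25/44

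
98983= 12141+86842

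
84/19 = 84/19 = 4.42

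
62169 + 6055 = 68224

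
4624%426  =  364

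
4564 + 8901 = 13465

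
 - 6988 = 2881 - 9869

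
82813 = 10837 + 71976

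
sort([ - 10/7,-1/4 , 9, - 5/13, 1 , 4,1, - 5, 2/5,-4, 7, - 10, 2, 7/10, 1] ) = [ - 10, - 5, - 4, - 10/7,-5/13, - 1/4, 2/5,7/10, 1,1,  1, 2, 4, 7, 9] 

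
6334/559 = 11 + 185/559 = 11.33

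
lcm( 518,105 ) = 7770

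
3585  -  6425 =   -  2840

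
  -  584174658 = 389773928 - 973948586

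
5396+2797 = 8193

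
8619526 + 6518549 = 15138075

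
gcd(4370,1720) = 10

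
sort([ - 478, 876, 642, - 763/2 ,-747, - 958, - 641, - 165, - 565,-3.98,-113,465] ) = [ - 958,  -  747,-641,- 565 , - 478 ,-763/2, - 165,-113, - 3.98, 465,642, 876]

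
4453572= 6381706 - 1928134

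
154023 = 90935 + 63088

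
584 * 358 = 209072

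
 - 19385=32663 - 52048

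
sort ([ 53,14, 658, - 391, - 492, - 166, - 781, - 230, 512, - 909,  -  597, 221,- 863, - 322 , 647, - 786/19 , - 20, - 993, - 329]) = [ -993, - 909, - 863, - 781, - 597, - 492, - 391, - 329, - 322, - 230, - 166 ,-786/19, - 20,14,53,221, 512, 647 , 658] 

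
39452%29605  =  9847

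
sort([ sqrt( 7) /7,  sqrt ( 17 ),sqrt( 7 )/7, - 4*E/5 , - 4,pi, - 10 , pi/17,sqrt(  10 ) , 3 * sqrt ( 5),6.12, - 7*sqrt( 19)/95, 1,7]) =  [ - 10, - 4, - 4*E/5, - 7*sqrt( 19) /95 , pi/17,sqrt( 7) /7, sqrt(7)/7,1,  pi, sqrt( 10) , sqrt( 17),6.12,3*sqrt( 5),7] 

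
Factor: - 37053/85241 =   -  3^2*13^( - 1)*23^1 * 79^( - 1)*83^ ( - 1) * 179^1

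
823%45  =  13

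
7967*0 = 0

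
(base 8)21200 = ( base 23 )gg0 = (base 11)66AA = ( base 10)8832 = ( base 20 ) 121C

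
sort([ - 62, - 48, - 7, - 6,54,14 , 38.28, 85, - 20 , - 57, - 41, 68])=[ - 62,- 57, - 48,-41,-20, - 7, - 6,14,38.28,54 , 68, 85]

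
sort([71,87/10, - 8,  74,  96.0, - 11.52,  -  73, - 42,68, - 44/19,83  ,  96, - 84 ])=[-84, - 73, -42, - 11.52, - 8,  -  44/19, 87/10, 68,71,74 , 83, 96.0,96] 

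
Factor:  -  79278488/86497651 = -2^3*19^2*97^1* 229^( - 1)*283^1 * 389^( - 1 ) *971^ (  -  1)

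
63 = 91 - 28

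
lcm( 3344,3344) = 3344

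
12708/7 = 12708/7 = 1815.43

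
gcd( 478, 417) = 1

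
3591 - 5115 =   -  1524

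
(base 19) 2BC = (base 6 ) 4211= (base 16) 3AF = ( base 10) 943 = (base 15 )42D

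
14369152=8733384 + 5635768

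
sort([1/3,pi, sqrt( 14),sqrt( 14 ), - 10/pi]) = [ - 10/pi,1/3, pi,sqrt( 14), sqrt( 14 )]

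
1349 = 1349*1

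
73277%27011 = 19255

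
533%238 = 57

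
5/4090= 1/818 = 0.00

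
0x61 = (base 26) 3J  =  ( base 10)97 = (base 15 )67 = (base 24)41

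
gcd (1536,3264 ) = 192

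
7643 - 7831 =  - 188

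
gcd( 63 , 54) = 9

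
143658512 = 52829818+90828694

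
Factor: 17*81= 3^4*17^1 =1377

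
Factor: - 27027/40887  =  -39/59= - 3^1*13^1*59^(-1) 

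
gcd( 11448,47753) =53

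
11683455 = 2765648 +8917807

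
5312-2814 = 2498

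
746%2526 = 746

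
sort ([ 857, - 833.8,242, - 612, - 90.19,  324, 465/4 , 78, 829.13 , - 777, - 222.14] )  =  [ - 833.8,-777 , - 612 ,-222.14, - 90.19, 78,465/4,  242 , 324,829.13 , 857]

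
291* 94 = 27354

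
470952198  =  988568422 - 517616224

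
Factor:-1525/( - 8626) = 2^( - 1)*5^2 * 19^( - 1)*61^1*227^( - 1)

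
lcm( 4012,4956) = 84252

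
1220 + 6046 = 7266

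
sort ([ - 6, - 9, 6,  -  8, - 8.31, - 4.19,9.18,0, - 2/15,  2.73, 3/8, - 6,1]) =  [ - 9, - 8.31, - 8, - 6, - 6, - 4.19,  -  2/15, 0, 3/8, 1,  2.73, 6,9.18]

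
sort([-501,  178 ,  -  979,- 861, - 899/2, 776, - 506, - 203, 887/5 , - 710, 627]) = [ - 979 , - 861, - 710, - 506, - 501, - 899/2, - 203,887/5,178,627, 776 ]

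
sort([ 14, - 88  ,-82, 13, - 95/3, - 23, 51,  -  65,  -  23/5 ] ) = [-88,-82,-65,-95/3, - 23, - 23/5, 13,14, 51 ] 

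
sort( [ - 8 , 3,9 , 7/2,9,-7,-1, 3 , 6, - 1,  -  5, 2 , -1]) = [-8,-7,-5, - 1,- 1, - 1 , 2, 3 , 3, 7/2,  6 , 9, 9 ]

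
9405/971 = 9405/971=9.69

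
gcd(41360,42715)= 5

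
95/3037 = 95/3037 = 0.03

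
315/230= 1 + 17/46 = 1.37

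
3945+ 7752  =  11697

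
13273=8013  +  5260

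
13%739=13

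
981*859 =842679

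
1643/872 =1643/872 = 1.88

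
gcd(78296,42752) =8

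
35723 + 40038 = 75761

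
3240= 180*18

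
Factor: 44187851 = 29^1*61^1*24979^1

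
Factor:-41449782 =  - 2^1*3^1*11^1*659^1*953^1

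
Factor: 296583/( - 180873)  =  -3^( - 3)*11^(- 1)*487^1 = -  487/297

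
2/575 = 2/575= 0.00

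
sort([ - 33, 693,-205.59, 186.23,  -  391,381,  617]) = [ - 391,  -  205.59, - 33,186.23,381, 617,693]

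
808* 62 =50096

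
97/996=97/996 = 0.10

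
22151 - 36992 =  - 14841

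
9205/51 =9205/51  =  180.49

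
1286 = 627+659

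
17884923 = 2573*6951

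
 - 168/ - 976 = 21/122 = 0.17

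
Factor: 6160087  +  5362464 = 11522551^1 = 11522551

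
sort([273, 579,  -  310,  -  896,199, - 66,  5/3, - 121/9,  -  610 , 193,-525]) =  [ -896, - 610, - 525, -310, - 66,-121/9,5/3 , 193 , 199, 273,579] 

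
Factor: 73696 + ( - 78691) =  - 4995 = - 3^3*5^1*37^1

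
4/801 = 4/801= 0.00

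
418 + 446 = 864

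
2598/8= 1299/4=324.75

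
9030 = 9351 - 321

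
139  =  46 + 93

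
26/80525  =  26/80525 = 0.00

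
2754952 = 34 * 81028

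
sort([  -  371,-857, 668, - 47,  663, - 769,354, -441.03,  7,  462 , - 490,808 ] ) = [-857, - 769,-490, - 441.03,-371, - 47, 7,354,462 , 663, 668,808 ] 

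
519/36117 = 173/12039=0.01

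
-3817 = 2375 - 6192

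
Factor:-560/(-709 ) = 2^4 * 5^1*7^1*709^ ( - 1 )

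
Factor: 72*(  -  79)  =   - 2^3*3^2*79^1 = - 5688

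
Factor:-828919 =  - 7^1*13^1*9109^1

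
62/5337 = 62/5337=0.01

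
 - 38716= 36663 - 75379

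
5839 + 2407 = 8246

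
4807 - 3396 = 1411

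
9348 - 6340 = 3008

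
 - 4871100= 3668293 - 8539393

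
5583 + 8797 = 14380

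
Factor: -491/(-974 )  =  2^ ( - 1)*487^( - 1)*491^1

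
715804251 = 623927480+91876771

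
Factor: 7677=3^2*853^1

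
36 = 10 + 26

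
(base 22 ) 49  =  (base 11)89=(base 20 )4H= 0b1100001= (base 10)97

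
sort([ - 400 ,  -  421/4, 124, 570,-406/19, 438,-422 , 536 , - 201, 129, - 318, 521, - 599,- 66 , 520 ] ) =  [- 599, - 422, - 400, - 318,-201, - 421/4,-66, - 406/19,124,129,  438, 520,521, 536, 570] 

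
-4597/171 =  - 4597/171 = -26.88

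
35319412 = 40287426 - 4968014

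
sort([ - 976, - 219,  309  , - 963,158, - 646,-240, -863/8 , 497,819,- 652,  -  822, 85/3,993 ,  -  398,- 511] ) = [ -976, - 963, - 822,  -  652,-646,-511,  -  398,- 240, - 219, - 863/8,  85/3,158,309,497, 819, 993]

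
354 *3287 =1163598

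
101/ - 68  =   - 2+35/68= -1.49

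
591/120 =4 + 37/40 = 4.92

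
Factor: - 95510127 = - 3^1 * 31836709^1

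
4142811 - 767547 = 3375264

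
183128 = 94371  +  88757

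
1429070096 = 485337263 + 943732833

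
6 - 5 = 1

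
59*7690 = 453710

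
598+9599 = 10197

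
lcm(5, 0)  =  0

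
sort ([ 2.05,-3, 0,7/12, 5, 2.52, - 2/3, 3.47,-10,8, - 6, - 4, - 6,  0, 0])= [ - 10,-6, - 6, - 4, - 3,-2/3, 0, 0,0, 7/12,2.05, 2.52,3.47, 5, 8] 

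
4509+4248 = 8757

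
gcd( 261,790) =1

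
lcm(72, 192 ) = 576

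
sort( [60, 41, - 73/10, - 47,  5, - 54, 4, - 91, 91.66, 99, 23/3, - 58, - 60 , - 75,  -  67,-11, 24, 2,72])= [ - 91, - 75,-67, - 60,  -  58, - 54, - 47, - 11, - 73/10,  2, 4, 5 , 23/3, 24, 41,  60, 72 , 91.66, 99]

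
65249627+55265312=120514939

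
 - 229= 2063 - 2292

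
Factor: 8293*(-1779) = -14753247 = - 3^1 * 593^1 *8293^1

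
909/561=1 + 116/187 =1.62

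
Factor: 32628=2^2*3^1*2719^1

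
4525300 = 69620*65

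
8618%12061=8618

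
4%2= 0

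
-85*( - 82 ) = 6970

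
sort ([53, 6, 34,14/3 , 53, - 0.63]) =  [ -0.63,14/3,6,  34, 53, 53 ]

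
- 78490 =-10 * 7849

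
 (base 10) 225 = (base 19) BG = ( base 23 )9I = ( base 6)1013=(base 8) 341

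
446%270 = 176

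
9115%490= 295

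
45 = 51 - 6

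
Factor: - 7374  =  -2^1*3^1*1229^1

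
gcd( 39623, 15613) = 1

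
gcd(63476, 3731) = 7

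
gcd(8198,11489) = 1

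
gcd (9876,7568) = 4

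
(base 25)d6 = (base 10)331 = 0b101001011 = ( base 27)c7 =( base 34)9p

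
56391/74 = 762 + 3/74  =  762.04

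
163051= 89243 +73808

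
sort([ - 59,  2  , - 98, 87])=[ - 98, - 59, 2,87 ] 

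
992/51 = 992/51 = 19.45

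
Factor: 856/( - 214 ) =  - 4 = - 2^2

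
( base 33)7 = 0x7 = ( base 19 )7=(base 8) 7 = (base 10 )7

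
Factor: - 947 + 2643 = 2^5*53^1 = 1696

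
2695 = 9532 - 6837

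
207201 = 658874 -451673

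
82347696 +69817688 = 152165384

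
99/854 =99/854=0.12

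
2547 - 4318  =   - 1771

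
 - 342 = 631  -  973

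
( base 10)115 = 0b1110011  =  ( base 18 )67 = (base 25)4f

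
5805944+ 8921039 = 14726983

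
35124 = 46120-10996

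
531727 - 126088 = 405639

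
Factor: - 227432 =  - 2^3*28429^1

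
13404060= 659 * 20340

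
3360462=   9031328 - 5670866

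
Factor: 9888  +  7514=2^1* 7^1*11^1*113^1 = 17402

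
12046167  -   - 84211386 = 96257553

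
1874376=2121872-247496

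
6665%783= 401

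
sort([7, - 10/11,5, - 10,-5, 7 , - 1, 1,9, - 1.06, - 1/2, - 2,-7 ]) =[ - 10, - 7, - 5,  -  2, - 1.06, - 1, - 10/11 , - 1/2, 1, 5, 7,7, 9]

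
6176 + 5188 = 11364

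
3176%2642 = 534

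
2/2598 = 1/1299 = 0.00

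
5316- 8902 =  -3586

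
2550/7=364 + 2/7 = 364.29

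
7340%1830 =20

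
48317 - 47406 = 911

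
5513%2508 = 497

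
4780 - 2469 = 2311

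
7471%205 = 91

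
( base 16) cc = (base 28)78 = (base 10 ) 204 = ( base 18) B6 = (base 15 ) D9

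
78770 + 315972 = 394742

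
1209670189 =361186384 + 848483805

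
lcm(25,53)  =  1325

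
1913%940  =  33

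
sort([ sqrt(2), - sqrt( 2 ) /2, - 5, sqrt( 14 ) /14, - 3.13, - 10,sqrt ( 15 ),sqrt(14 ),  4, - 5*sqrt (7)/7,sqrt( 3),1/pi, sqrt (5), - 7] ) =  [ - 10, - 7, - 5, - 3.13, - 5*sqrt(7 )/7, - sqrt( 2)/2,sqrt( 14)/14,1/pi, sqrt(2 ), sqrt (3), sqrt( 5), sqrt( 14 ), sqrt (15), 4] 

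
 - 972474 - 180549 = -1153023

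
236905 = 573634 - 336729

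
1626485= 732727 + 893758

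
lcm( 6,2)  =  6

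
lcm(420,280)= 840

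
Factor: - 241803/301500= -2^( - 2)*5^(-3 )*401^1 = -  401/500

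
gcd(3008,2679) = 47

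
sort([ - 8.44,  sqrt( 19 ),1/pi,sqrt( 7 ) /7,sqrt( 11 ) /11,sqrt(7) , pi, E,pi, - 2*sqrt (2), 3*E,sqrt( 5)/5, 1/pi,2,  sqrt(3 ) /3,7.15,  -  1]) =[ - 8.44, - 2*sqrt(2),- 1 , sqrt(11) /11, 1/pi, 1/pi,sqrt(7) /7,sqrt (5 )/5,sqrt( 3 ) /3,2 , sqrt(7), E,  pi,pi, sqrt( 19 ),7.15,3*E]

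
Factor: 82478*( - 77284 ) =-6374229752 = -2^3 * 11^1*23^1*139^2*163^1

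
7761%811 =462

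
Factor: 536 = 2^3 * 67^1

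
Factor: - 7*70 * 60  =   - 29400 =-  2^3*3^1*5^2* 7^2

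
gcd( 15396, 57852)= 12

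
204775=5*40955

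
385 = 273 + 112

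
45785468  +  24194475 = 69979943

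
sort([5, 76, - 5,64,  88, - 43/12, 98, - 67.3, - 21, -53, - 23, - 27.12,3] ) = [ - 67.3, - 53, -27.12,  -  23, - 21,-5, - 43/12, 3, 5,  64, 76,88,98 ]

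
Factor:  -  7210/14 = - 515= - 5^1*103^1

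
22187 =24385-2198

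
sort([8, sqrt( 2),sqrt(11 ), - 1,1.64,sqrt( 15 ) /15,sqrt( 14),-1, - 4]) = [ - 4 , - 1, - 1,sqrt(15 )/15, sqrt (2 )  ,  1.64,sqrt( 11 ),sqrt(14 ),8 ]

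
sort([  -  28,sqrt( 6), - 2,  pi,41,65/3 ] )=[  -  28, - 2 , sqrt(6), pi, 65/3,41 ] 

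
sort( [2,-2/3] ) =[ - 2/3,2 ]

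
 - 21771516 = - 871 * 24996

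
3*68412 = 205236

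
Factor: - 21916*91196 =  - 2^4*7^1*3257^1 * 5479^1  =  - 1998651536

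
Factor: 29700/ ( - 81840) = -2^( - 2 ) * 3^2*5^1 * 31^( - 1)= - 45/124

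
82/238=41/119 =0.34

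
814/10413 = 814/10413 =0.08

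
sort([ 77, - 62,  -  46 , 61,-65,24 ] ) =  [ - 65, - 62, -46, 24,  61,77] 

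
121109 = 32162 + 88947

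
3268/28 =817/7 =116.71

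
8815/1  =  8815 = 8815.00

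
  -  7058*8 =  - 56464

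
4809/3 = 1603 =1603.00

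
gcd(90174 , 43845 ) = 3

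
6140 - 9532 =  - 3392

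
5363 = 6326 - 963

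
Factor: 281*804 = 225924 = 2^2 *3^1  *  67^1*281^1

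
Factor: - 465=-3^1*5^1*31^1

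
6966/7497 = 774/833 = 0.93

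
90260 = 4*22565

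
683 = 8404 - 7721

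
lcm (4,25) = 100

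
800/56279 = 800/56279 =0.01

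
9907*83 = 822281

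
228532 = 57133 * 4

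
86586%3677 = 2015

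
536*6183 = 3314088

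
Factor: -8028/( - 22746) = 2^1 * 3^1 * 17^( - 1 )= 6/17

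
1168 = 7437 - 6269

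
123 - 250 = -127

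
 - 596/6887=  - 1+6291/6887= - 0.09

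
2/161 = 2/161=0.01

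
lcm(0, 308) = 0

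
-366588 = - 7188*51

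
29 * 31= 899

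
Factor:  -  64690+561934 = 2^2*3^1*11^1*3767^1 =497244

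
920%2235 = 920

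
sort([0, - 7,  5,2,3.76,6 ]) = [ - 7 , 0,2,3.76, 5, 6 ]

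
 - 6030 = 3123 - 9153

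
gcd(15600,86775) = 975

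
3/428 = 3/428=0.01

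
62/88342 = 31/44171 = 0.00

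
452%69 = 38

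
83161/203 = 409  +  134/203 = 409.66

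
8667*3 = 26001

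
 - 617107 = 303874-920981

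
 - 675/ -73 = 675/73 = 9.25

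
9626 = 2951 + 6675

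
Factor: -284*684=  -  2^4*3^2*19^1*71^1 =-  194256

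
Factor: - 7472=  - 2^4*467^1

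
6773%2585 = 1603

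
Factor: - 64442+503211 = 438769=438769^1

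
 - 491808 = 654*(-752)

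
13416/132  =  1118/11 = 101.64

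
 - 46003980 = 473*( - 97260 ) 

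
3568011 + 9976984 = 13544995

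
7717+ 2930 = 10647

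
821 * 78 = 64038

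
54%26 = 2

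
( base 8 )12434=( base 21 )C57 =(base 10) 5404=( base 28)6p0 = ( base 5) 133104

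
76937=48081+28856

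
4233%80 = 73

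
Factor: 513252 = 2^2*3^2*53^1*269^1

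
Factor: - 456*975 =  - 2^3*3^2*5^2  *  13^1*19^1  =  - 444600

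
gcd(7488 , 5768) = 8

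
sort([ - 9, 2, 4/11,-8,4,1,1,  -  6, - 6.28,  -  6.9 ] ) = [ - 9, - 8, - 6.9, - 6.28, -6, 4/11, 1,1, 2, 4 ]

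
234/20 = 117/10 = 11.70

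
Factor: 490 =2^1*5^1 * 7^2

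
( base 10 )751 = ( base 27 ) 10m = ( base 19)21a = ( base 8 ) 1357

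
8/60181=8/60181 = 0.00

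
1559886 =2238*697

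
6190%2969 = 252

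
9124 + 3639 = 12763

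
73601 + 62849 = 136450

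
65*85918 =5584670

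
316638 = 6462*49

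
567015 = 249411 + 317604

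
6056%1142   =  346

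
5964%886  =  648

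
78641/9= 8737 +8/9 = 8737.89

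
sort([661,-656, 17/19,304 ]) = [ - 656, 17/19,304,661] 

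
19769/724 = 27 + 221/724 =27.31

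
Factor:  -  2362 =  - 2^1* 1181^1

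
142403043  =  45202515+97200528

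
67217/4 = 67217/4 = 16804.25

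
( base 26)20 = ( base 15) 37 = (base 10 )52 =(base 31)1L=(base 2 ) 110100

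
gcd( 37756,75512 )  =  37756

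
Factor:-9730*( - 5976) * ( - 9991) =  - 2^4*3^2 * 5^1*7^1*  83^1 * 97^1*103^1*139^1 = - 580941481680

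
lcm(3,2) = 6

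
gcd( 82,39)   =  1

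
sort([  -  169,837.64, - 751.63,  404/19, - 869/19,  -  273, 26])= [ - 751.63,-273,- 169, - 869/19,404/19 , 26, 837.64 ] 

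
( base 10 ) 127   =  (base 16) 7f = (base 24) 57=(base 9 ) 151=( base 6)331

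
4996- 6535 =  - 1539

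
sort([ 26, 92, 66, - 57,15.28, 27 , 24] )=[ -57, 15.28,24, 26,27,66, 92 ]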